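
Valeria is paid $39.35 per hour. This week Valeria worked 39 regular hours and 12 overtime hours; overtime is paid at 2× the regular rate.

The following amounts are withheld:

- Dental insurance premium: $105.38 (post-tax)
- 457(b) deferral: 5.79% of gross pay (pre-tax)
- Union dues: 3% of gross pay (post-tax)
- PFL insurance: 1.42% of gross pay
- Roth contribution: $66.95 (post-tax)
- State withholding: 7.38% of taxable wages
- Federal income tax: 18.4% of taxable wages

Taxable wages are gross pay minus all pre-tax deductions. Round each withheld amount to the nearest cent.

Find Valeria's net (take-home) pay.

Regular pay: 39 × $39.35 = $1,534.65
Overtime pay: 12 × $39.35 × 2 = $944.40
Gross pay = $1,534.65 + $944.40 = $2,479.05
457(b) deferral: $2,479.05 × 0.0579 = $143.54
Taxable wages = $2,479.05 − $143.54 = $2,335.51
Federal income tax: $2,335.51 × 0.184 = $429.73
State withholding: $2,335.51 × 0.0738 = $172.36
PFL insurance: $2,479.05 × 0.0142 = $35.20
Dental insurance premium: $105.38
Union dues: $2,479.05 × 0.03 = $74.37
Roth contribution: $66.95
Total deductions = $143.54 + $429.73 + $172.36 + $35.20 + $105.38 + $74.37 + $66.95 = $1,027.53
Net pay = $2,479.05 − $1,027.53 = $1,451.52

$1,451.52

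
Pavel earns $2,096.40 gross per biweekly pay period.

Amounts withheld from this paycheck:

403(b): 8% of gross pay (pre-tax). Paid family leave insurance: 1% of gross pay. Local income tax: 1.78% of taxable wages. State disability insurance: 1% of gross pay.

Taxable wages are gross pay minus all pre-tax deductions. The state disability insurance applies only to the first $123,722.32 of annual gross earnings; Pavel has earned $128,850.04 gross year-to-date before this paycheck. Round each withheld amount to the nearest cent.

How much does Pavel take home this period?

$1,873.40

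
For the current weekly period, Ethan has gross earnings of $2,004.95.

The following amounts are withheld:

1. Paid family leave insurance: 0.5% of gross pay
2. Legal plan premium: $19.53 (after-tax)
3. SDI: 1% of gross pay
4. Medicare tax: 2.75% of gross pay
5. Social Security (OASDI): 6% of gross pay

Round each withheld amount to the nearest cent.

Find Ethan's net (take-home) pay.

Social Security (OASDI): $2,004.95 × 0.06 = $120.30
Medicare tax: $2,004.95 × 0.0275 = $55.14
Paid family leave insurance: $2,004.95 × 0.005 = $10.02
SDI: $2,004.95 × 0.01 = $20.05
Legal plan premium: $19.53
Total deductions = $120.30 + $55.14 + $10.02 + $20.05 + $19.53 = $225.04
Net pay = $2,004.95 − $225.04 = $1,779.91

$1,779.91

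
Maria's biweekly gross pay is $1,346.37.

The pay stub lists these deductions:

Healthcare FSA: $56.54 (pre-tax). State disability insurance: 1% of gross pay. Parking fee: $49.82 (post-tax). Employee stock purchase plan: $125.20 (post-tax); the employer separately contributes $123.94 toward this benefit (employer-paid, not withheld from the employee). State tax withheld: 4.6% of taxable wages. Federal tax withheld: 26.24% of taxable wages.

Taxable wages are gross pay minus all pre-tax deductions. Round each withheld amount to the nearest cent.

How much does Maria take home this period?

Healthcare FSA: $56.54
Taxable wages = $1,346.37 − $56.54 = $1,289.83
Federal tax withheld: $1,289.83 × 0.2624 = $338.45
State tax withheld: $1,289.83 × 0.046 = $59.33
State disability insurance: $1,346.37 × 0.01 = $13.46
Parking fee: $49.82
Employee stock purchase plan: $125.20
(Employer's $123.94 toward employee stock purchase plan is not withheld from the employee.)
Total deductions = $56.54 + $338.45 + $59.33 + $13.46 + $49.82 + $125.20 = $642.80
Net pay = $1,346.37 − $642.80 = $703.57

$703.57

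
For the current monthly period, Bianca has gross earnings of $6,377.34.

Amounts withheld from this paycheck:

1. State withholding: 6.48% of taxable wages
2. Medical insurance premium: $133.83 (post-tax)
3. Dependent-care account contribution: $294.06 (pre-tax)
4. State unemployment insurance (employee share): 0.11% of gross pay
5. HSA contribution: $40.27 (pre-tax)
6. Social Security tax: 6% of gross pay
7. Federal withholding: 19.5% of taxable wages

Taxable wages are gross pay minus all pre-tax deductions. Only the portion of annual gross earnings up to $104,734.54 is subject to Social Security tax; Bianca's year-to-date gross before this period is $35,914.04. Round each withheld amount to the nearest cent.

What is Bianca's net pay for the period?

$3,949.54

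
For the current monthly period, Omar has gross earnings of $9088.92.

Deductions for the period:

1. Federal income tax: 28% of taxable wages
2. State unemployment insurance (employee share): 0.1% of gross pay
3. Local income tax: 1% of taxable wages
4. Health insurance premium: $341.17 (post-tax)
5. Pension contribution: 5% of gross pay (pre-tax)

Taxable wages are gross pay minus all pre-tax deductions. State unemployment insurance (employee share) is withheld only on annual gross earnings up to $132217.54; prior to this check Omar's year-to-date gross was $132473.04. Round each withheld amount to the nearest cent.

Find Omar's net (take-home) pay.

$5789.31

Pension contribution: $9088.92 × 0.05 = $454.45
Taxable wages = $9088.92 − $454.45 = $8634.47
Local income tax: $8634.47 × 0.01 = $86.34
Federal income tax: $8634.47 × 0.28 = $2417.65
State unemployment insurance (employee share): annual cap $132217.54 already reached (YTD $132473.04), so $0.00
Health insurance premium: $341.17
Total deductions = $454.45 + $86.34 + $2417.65 + $0.00 + $341.17 = $3299.61
Net pay = $9088.92 − $3299.61 = $5789.31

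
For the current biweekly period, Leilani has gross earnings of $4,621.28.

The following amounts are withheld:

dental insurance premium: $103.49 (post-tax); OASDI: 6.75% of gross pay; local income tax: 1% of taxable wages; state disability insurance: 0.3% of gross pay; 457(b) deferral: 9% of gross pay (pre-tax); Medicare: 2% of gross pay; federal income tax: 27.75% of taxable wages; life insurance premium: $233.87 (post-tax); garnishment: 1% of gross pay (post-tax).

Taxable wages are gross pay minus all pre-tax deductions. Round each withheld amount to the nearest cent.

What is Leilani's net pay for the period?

$2,194.52

457(b) deferral: $4,621.28 × 0.09 = $415.92
Taxable wages = $4,621.28 − $415.92 = $4,205.36
Local income tax: $4,205.36 × 0.01 = $42.05
Federal income tax: $4,205.36 × 0.2775 = $1,166.99
OASDI: $4,621.28 × 0.0675 = $311.94
State disability insurance: $4,621.28 × 0.003 = $13.86
Medicare: $4,621.28 × 0.02 = $92.43
Life insurance premium: $233.87
Garnishment: $4,621.28 × 0.01 = $46.21
Dental insurance premium: $103.49
Total deductions = $415.92 + $42.05 + $1,166.99 + $311.94 + $13.86 + $92.43 + $233.87 + $46.21 + $103.49 = $2,426.76
Net pay = $4,621.28 − $2,426.76 = $2,194.52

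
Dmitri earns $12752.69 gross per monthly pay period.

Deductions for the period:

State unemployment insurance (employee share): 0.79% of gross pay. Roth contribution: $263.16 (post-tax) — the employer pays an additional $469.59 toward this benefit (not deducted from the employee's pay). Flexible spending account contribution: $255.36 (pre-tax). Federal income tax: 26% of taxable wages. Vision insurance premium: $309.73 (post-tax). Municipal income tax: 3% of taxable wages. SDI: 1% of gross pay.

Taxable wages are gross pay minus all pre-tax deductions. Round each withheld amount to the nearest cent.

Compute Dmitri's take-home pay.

$8071.93

Flexible spending account contribution: $255.36
Taxable wages = $12752.69 − $255.36 = $12497.33
Federal income tax: $12497.33 × 0.26 = $3249.31
Municipal income tax: $12497.33 × 0.03 = $374.92
State unemployment insurance (employee share): $12752.69 × 0.0079 = $100.75
SDI: $12752.69 × 0.01 = $127.53
Roth contribution: $263.16
Vision insurance premium: $309.73
(Employer's $469.59 toward Roth contribution is not withheld from the employee.)
Total deductions = $255.36 + $3249.31 + $374.92 + $100.75 + $127.53 + $263.16 + $309.73 = $4680.76
Net pay = $12752.69 − $4680.76 = $8071.93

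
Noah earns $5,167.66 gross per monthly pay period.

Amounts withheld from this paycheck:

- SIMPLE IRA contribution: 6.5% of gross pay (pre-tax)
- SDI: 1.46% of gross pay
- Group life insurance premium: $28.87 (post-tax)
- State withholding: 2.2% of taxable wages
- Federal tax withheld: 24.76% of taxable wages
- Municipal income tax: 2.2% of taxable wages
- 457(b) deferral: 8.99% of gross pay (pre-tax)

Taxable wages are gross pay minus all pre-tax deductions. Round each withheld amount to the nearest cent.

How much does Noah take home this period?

$2,989.39

457(b) deferral: $5,167.66 × 0.0899 = $464.57
SIMPLE IRA contribution: $5,167.66 × 0.065 = $335.90
Pre-tax total = $464.57 + $335.90 = $800.47
Taxable wages = $5,167.66 − $800.47 = $4,367.19
Federal tax withheld: $4,367.19 × 0.2476 = $1,081.32
Municipal income tax: $4,367.19 × 0.022 = $96.08
State withholding: $4,367.19 × 0.022 = $96.08
SDI: $5,167.66 × 0.0146 = $75.45
Group life insurance premium: $28.87
Total deductions = $464.57 + $335.90 + $1,081.32 + $96.08 + $96.08 + $75.45 + $28.87 = $2,178.27
Net pay = $5,167.66 − $2,178.27 = $2,989.39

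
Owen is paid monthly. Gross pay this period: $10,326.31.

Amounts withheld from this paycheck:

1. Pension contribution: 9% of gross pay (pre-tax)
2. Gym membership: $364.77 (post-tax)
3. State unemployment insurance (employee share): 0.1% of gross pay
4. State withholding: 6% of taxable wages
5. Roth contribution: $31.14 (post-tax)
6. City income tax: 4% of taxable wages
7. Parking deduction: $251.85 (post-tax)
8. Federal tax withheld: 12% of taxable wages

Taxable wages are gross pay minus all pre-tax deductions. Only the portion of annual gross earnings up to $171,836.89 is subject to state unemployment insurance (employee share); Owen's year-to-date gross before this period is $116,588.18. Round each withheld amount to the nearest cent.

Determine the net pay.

Pension contribution: $10,326.31 × 0.09 = $929.37
Taxable wages = $10,326.31 − $929.37 = $9,396.94
Federal tax withheld: $9,396.94 × 0.12 = $1,127.63
City income tax: $9,396.94 × 0.04 = $375.88
State withholding: $9,396.94 × 0.06 = $563.82
State unemployment insurance (employee share): cap not yet reached, full $10,326.31 is subject → $10,326.31 × 0.001 = $10.33
Roth contribution: $31.14
Gym membership: $364.77
Parking deduction: $251.85
Total deductions = $929.37 + $1,127.63 + $375.88 + $563.82 + $10.33 + $31.14 + $364.77 + $251.85 = $3,654.79
Net pay = $10,326.31 − $3,654.79 = $6,671.52

$6,671.52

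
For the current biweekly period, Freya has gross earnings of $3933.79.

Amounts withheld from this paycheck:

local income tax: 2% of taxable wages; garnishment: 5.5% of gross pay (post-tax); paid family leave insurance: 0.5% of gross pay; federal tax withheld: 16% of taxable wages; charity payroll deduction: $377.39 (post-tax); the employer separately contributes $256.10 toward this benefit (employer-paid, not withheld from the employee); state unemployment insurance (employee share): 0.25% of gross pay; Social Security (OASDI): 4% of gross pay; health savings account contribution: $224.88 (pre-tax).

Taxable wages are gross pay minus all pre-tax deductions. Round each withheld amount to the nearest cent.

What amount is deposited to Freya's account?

$2260.70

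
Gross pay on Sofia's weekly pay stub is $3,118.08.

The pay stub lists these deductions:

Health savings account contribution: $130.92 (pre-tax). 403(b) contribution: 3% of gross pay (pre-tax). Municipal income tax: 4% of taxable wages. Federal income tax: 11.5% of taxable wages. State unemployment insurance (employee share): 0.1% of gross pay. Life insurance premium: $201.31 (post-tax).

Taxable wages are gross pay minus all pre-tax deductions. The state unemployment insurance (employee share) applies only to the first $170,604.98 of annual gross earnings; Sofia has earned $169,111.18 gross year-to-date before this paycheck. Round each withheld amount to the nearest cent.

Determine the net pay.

$2,242.31

Health savings account contribution: $130.92
403(b) contribution: $3,118.08 × 0.03 = $93.54
Pre-tax total = $130.92 + $93.54 = $224.46
Taxable wages = $3,118.08 − $224.46 = $2,893.62
Municipal income tax: $2,893.62 × 0.04 = $115.74
Federal income tax: $2,893.62 × 0.115 = $332.77
State unemployment insurance (employee share): only $170,604.98 − $169,111.18 = $1,493.80 of this check is subject → $1,493.80 × 0.001 = $1.49
Life insurance premium: $201.31
Total deductions = $130.92 + $93.54 + $115.74 + $332.77 + $1.49 + $201.31 = $875.77
Net pay = $3,118.08 − $875.77 = $2,242.31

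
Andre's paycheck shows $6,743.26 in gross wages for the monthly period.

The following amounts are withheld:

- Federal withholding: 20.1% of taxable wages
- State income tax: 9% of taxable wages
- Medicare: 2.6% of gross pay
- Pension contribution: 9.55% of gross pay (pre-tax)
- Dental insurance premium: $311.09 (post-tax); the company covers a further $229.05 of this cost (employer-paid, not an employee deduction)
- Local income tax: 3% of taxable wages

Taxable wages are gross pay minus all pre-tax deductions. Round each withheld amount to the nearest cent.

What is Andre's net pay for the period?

Pension contribution: $6,743.26 × 0.0955 = $643.98
Taxable wages = $6,743.26 − $643.98 = $6,099.28
Federal withholding: $6,099.28 × 0.201 = $1,225.96
Local income tax: $6,099.28 × 0.03 = $182.98
State income tax: $6,099.28 × 0.09 = $548.94
Medicare: $6,743.26 × 0.026 = $175.32
Dental insurance premium: $311.09
(Employer's $229.05 toward dental insurance premium is not withheld from the employee.)
Total deductions = $643.98 + $1,225.96 + $182.98 + $548.94 + $175.32 + $311.09 = $3,088.27
Net pay = $6,743.26 − $3,088.27 = $3,654.99

$3,654.99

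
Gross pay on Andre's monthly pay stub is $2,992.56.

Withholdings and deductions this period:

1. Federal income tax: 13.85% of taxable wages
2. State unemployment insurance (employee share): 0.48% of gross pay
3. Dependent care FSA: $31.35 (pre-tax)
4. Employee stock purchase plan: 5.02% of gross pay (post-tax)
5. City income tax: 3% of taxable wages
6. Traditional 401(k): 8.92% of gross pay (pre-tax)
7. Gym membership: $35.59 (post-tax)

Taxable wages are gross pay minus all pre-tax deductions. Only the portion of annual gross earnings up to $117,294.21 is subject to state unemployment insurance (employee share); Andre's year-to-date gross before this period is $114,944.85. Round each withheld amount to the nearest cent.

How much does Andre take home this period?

$2,043.18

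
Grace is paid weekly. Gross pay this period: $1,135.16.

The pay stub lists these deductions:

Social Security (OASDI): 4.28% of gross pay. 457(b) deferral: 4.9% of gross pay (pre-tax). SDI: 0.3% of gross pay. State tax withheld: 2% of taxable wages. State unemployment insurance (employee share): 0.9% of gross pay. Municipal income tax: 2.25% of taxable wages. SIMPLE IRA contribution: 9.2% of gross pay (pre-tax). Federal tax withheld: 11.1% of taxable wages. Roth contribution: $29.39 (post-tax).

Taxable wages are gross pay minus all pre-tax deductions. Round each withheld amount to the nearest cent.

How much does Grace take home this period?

$733.83

SIMPLE IRA contribution: $1,135.16 × 0.092 = $104.43
457(b) deferral: $1,135.16 × 0.049 = $55.62
Pre-tax total = $104.43 + $55.62 = $160.05
Taxable wages = $1,135.16 − $160.05 = $975.11
State tax withheld: $975.11 × 0.02 = $19.50
Federal tax withheld: $975.11 × 0.111 = $108.24
Municipal income tax: $975.11 × 0.0225 = $21.94
SDI: $1,135.16 × 0.003 = $3.41
Social Security (OASDI): $1,135.16 × 0.0428 = $48.58
State unemployment insurance (employee share): $1,135.16 × 0.009 = $10.22
Roth contribution: $29.39
Total deductions = $104.43 + $55.62 + $19.50 + $108.24 + $21.94 + $3.41 + $48.58 + $10.22 + $29.39 = $401.33
Net pay = $1,135.16 − $401.33 = $733.83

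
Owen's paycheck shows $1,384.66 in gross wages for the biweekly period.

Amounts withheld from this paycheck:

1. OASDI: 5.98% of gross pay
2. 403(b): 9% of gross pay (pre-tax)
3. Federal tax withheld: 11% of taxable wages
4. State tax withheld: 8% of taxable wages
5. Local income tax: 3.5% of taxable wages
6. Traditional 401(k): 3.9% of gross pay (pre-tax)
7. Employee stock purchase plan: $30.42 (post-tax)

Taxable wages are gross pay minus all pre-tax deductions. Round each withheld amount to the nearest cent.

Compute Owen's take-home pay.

403(b): $1,384.66 × 0.09 = $124.62
Traditional 401(k): $1,384.66 × 0.039 = $54.00
Pre-tax total = $124.62 + $54.00 = $178.62
Taxable wages = $1,384.66 − $178.62 = $1,206.04
Federal tax withheld: $1,206.04 × 0.11 = $132.66
State tax withheld: $1,206.04 × 0.08 = $96.48
Local income tax: $1,206.04 × 0.035 = $42.21
OASDI: $1,384.66 × 0.0598 = $82.80
Employee stock purchase plan: $30.42
Total deductions = $124.62 + $54.00 + $132.66 + $96.48 + $42.21 + $82.80 + $30.42 = $563.19
Net pay = $1,384.66 − $563.19 = $821.47

$821.47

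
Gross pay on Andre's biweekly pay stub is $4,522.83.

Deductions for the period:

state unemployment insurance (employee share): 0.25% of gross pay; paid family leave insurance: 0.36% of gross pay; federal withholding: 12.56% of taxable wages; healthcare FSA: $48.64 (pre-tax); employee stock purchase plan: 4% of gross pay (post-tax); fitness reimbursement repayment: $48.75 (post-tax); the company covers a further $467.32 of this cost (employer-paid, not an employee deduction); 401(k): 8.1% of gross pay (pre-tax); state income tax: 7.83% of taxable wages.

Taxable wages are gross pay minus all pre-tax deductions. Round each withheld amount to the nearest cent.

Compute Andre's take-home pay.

401(k): $4,522.83 × 0.081 = $366.35
Healthcare FSA: $48.64
Pre-tax total = $366.35 + $48.64 = $414.99
Taxable wages = $4,522.83 − $414.99 = $4,107.84
State income tax: $4,107.84 × 0.0783 = $321.64
Federal withholding: $4,107.84 × 0.1256 = $515.94
State unemployment insurance (employee share): $4,522.83 × 0.0025 = $11.31
Paid family leave insurance: $4,522.83 × 0.0036 = $16.28
Fitness reimbursement repayment: $48.75
Employee stock purchase plan: $4,522.83 × 0.04 = $180.91
(Employer's $467.32 toward fitness reimbursement repayment is not withheld from the employee.)
Total deductions = $366.35 + $48.64 + $321.64 + $515.94 + $11.31 + $16.28 + $48.75 + $180.91 = $1,509.82
Net pay = $4,522.83 − $1,509.82 = $3,013.01

$3,013.01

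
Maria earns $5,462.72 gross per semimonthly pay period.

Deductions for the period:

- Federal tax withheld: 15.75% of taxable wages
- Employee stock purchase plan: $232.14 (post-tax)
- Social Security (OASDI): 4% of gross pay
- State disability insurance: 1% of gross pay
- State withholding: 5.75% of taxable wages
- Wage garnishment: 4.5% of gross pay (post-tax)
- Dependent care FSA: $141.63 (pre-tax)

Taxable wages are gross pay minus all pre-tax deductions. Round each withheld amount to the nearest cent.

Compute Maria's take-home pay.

$3,425.96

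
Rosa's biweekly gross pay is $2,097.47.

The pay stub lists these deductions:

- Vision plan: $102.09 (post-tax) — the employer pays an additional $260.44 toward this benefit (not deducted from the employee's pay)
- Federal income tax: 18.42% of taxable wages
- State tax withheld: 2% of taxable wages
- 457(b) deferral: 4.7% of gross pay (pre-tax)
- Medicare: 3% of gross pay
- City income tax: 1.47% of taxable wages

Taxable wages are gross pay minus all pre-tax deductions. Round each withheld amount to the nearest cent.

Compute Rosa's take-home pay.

457(b) deferral: $2,097.47 × 0.047 = $98.58
Taxable wages = $2,097.47 − $98.58 = $1,998.89
Federal income tax: $1,998.89 × 0.1842 = $368.20
State tax withheld: $1,998.89 × 0.02 = $39.98
City income tax: $1,998.89 × 0.0147 = $29.38
Medicare: $2,097.47 × 0.03 = $62.92
Vision plan: $102.09
(Employer's $260.44 toward vision plan is not withheld from the employee.)
Total deductions = $98.58 + $368.20 + $39.98 + $29.38 + $62.92 + $102.09 = $701.15
Net pay = $2,097.47 − $701.15 = $1,396.32

$1,396.32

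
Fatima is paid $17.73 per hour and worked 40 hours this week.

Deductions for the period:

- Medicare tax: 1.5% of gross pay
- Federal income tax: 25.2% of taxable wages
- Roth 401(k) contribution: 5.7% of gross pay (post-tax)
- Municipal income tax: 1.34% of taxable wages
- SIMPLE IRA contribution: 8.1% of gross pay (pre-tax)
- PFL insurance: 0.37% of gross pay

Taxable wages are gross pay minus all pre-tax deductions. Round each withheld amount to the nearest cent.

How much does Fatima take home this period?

Gross pay: 40 × $17.73 = $709.20
SIMPLE IRA contribution: $709.20 × 0.081 = $57.45
Taxable wages = $709.20 − $57.45 = $651.75
Federal income tax: $651.75 × 0.252 = $164.24
Municipal income tax: $651.75 × 0.0134 = $8.73
Medicare tax: $709.20 × 0.015 = $10.64
PFL insurance: $709.20 × 0.0037 = $2.62
Roth 401(k) contribution: $709.20 × 0.057 = $40.42
Total deductions = $57.45 + $164.24 + $8.73 + $10.64 + $2.62 + $40.42 = $284.10
Net pay = $709.20 − $284.10 = $425.10

$425.10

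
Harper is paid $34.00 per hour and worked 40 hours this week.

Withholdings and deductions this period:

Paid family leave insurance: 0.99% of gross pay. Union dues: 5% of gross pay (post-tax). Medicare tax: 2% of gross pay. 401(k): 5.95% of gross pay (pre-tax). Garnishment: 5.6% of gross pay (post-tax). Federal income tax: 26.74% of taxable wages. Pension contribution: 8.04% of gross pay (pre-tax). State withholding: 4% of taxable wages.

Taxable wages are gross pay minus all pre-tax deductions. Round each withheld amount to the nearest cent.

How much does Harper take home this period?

$625.34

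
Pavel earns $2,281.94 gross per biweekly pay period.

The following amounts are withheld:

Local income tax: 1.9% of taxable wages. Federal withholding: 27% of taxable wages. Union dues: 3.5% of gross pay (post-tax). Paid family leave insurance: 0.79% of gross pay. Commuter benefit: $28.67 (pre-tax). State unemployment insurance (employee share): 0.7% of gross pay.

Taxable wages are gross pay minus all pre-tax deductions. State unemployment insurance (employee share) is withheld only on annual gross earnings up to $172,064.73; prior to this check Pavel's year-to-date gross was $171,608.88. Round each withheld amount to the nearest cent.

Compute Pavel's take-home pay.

$1,500.99

Commuter benefit: $28.67
Taxable wages = $2,281.94 − $28.67 = $2,253.27
Federal withholding: $2,253.27 × 0.27 = $608.38
Local income tax: $2,253.27 × 0.019 = $42.81
Paid family leave insurance: $2,281.94 × 0.0079 = $18.03
State unemployment insurance (employee share): only $172,064.73 − $171,608.88 = $455.85 of this check is subject → $455.85 × 0.007 = $3.19
Union dues: $2,281.94 × 0.035 = $79.87
Total deductions = $28.67 + $608.38 + $42.81 + $18.03 + $3.19 + $79.87 = $780.95
Net pay = $2,281.94 − $780.95 = $1,500.99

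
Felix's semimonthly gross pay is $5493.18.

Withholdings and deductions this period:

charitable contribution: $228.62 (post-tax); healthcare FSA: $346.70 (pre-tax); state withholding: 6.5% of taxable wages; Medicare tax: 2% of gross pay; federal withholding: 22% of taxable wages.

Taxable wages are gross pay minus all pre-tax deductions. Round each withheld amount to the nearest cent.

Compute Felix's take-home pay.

$3341.25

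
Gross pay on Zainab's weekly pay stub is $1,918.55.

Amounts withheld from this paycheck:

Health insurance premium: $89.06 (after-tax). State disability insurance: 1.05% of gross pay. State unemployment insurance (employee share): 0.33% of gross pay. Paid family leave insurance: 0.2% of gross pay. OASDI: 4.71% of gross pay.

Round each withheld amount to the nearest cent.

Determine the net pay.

State unemployment insurance (employee share): $1,918.55 × 0.0033 = $6.33
State disability insurance: $1,918.55 × 0.0105 = $20.14
OASDI: $1,918.55 × 0.0471 = $90.36
Paid family leave insurance: $1,918.55 × 0.002 = $3.84
Health insurance premium: $89.06
Total deductions = $6.33 + $20.14 + $90.36 + $3.84 + $89.06 = $209.73
Net pay = $1,918.55 − $209.73 = $1,708.82

$1,708.82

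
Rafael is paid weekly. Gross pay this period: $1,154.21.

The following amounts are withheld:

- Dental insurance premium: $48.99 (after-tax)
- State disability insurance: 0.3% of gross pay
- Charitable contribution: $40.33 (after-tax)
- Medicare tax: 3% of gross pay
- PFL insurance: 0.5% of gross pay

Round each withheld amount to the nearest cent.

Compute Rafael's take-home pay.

PFL insurance: $1,154.21 × 0.005 = $5.77
Medicare tax: $1,154.21 × 0.03 = $34.63
State disability insurance: $1,154.21 × 0.003 = $3.46
Dental insurance premium: $48.99
Charitable contribution: $40.33
Total deductions = $5.77 + $34.63 + $3.46 + $48.99 + $40.33 = $133.18
Net pay = $1,154.21 − $133.18 = $1,021.03

$1,021.03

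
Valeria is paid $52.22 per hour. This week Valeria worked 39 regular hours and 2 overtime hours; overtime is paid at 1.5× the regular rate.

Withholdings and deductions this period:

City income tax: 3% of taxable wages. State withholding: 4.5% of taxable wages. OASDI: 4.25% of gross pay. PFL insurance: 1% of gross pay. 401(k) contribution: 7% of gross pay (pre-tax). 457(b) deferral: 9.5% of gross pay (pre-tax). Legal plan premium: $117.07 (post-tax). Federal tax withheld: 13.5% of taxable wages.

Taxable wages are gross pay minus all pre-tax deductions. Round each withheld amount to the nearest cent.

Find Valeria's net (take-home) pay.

$1,214.56

Regular pay: 39 × $52.22 = $2,036.58
Overtime pay: 2 × $52.22 × 1.5 = $156.66
Gross pay = $2,036.58 + $156.66 = $2,193.24
401(k) contribution: $2,193.24 × 0.07 = $153.53
457(b) deferral: $2,193.24 × 0.095 = $208.36
Pre-tax total = $153.53 + $208.36 = $361.89
Taxable wages = $2,193.24 − $361.89 = $1,831.35
City income tax: $1,831.35 × 0.03 = $54.94
Federal tax withheld: $1,831.35 × 0.135 = $247.23
State withholding: $1,831.35 × 0.045 = $82.41
OASDI: $2,193.24 × 0.0425 = $93.21
PFL insurance: $2,193.24 × 0.01 = $21.93
Legal plan premium: $117.07
Total deductions = $153.53 + $208.36 + $54.94 + $247.23 + $82.41 + $93.21 + $21.93 + $117.07 = $978.68
Net pay = $2,193.24 − $978.68 = $1,214.56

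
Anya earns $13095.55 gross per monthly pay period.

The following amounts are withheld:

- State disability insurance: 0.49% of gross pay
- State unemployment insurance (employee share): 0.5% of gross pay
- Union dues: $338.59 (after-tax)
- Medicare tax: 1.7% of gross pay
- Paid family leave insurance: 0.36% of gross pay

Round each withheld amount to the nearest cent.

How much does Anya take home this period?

$12357.55

Medicare tax: $13095.55 × 0.017 = $222.62
Paid family leave insurance: $13095.55 × 0.0036 = $47.14
State disability insurance: $13095.55 × 0.0049 = $64.17
State unemployment insurance (employee share): $13095.55 × 0.005 = $65.48
Union dues: $338.59
Total deductions = $222.62 + $47.14 + $64.17 + $65.48 + $338.59 = $738.00
Net pay = $13095.55 − $738.00 = $12357.55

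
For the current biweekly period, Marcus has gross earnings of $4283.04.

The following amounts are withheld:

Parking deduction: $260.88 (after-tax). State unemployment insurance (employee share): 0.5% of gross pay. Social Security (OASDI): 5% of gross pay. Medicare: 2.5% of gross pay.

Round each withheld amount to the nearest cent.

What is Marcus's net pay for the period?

$3679.51

Social Security (OASDI): $4283.04 × 0.05 = $214.15
State unemployment insurance (employee share): $4283.04 × 0.005 = $21.42
Medicare: $4283.04 × 0.025 = $107.08
Parking deduction: $260.88
Total deductions = $214.15 + $21.42 + $107.08 + $260.88 = $603.53
Net pay = $4283.04 − $603.53 = $3679.51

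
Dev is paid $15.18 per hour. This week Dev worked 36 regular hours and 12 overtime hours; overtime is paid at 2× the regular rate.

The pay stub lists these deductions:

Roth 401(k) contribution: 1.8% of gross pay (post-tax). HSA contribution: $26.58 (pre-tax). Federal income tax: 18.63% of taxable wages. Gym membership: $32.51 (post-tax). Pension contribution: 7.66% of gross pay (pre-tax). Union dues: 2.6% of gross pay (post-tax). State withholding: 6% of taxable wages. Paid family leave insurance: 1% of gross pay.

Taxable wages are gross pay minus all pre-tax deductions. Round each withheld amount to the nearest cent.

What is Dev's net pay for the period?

Regular pay: 36 × $15.18 = $546.48
Overtime pay: 12 × $15.18 × 2 = $364.32
Gross pay = $546.48 + $364.32 = $910.80
Pension contribution: $910.80 × 0.0766 = $69.77
HSA contribution: $26.58
Pre-tax total = $69.77 + $26.58 = $96.35
Taxable wages = $910.80 − $96.35 = $814.45
State withholding: $814.45 × 0.06 = $48.87
Federal income tax: $814.45 × 0.1863 = $151.73
Paid family leave insurance: $910.80 × 0.01 = $9.11
Union dues: $910.80 × 0.026 = $23.68
Gym membership: $32.51
Roth 401(k) contribution: $910.80 × 0.018 = $16.39
Total deductions = $69.77 + $26.58 + $48.87 + $151.73 + $9.11 + $23.68 + $32.51 + $16.39 = $378.64
Net pay = $910.80 − $378.64 = $532.16

$532.16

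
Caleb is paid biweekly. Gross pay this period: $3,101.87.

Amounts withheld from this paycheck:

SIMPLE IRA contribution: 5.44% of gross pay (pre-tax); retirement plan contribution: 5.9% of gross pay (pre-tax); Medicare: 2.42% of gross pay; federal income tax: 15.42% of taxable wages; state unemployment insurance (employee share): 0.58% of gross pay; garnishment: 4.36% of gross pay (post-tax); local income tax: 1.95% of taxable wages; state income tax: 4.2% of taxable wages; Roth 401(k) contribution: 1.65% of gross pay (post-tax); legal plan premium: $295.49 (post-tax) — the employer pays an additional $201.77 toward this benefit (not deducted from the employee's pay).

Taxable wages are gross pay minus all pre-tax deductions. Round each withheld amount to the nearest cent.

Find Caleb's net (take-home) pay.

$1,581.94

SIMPLE IRA contribution: $3,101.87 × 0.0544 = $168.74
Retirement plan contribution: $3,101.87 × 0.059 = $183.01
Pre-tax total = $168.74 + $183.01 = $351.75
Taxable wages = $3,101.87 − $351.75 = $2,750.12
Federal income tax: $2,750.12 × 0.1542 = $424.07
Local income tax: $2,750.12 × 0.0195 = $53.63
State income tax: $2,750.12 × 0.042 = $115.51
Medicare: $3,101.87 × 0.0242 = $75.07
State unemployment insurance (employee share): $3,101.87 × 0.0058 = $17.99
Roth 401(k) contribution: $3,101.87 × 0.0165 = $51.18
Legal plan premium: $295.49
Garnishment: $3,101.87 × 0.0436 = $135.24
(Employer's $201.77 toward legal plan premium is not withheld from the employee.)
Total deductions = $168.74 + $183.01 + $424.07 + $53.63 + $115.51 + $75.07 + $17.99 + $51.18 + $295.49 + $135.24 = $1,519.93
Net pay = $3,101.87 − $1,519.93 = $1,581.94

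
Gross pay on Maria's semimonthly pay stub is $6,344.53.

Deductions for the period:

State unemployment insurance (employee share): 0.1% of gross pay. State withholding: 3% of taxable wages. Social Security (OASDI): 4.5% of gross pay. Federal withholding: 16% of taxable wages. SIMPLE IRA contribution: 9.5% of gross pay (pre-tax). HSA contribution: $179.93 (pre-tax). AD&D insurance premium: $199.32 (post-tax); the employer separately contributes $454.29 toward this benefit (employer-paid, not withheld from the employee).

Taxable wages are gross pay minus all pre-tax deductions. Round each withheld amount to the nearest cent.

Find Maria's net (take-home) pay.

$4,013.95

SIMPLE IRA contribution: $6,344.53 × 0.095 = $602.73
HSA contribution: $179.93
Pre-tax total = $602.73 + $179.93 = $782.66
Taxable wages = $6,344.53 − $782.66 = $5,561.87
Federal withholding: $5,561.87 × 0.16 = $889.90
State withholding: $5,561.87 × 0.03 = $166.86
Social Security (OASDI): $6,344.53 × 0.045 = $285.50
State unemployment insurance (employee share): $6,344.53 × 0.001 = $6.34
AD&D insurance premium: $199.32
(Employer's $454.29 toward AD&D insurance premium is not withheld from the employee.)
Total deductions = $602.73 + $179.93 + $889.90 + $166.86 + $285.50 + $6.34 + $199.32 = $2,330.58
Net pay = $6,344.53 − $2,330.58 = $4,013.95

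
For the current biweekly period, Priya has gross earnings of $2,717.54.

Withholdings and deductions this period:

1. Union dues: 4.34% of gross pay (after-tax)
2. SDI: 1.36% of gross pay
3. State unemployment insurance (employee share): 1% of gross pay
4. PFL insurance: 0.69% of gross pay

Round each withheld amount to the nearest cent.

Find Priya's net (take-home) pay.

State unemployment insurance (employee share): $2,717.54 × 0.01 = $27.18
SDI: $2,717.54 × 0.0136 = $36.96
PFL insurance: $2,717.54 × 0.0069 = $18.75
Union dues: $2,717.54 × 0.0434 = $117.94
Total deductions = $27.18 + $36.96 + $18.75 + $117.94 = $200.83
Net pay = $2,717.54 − $200.83 = $2,516.71

$2,516.71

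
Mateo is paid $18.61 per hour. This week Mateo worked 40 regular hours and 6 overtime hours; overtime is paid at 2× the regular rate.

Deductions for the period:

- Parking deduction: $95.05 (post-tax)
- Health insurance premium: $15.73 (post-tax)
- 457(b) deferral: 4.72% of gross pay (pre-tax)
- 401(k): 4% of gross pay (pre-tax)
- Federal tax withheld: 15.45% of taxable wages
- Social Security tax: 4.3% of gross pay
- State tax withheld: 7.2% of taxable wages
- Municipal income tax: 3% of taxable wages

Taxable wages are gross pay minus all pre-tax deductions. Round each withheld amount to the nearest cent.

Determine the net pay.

$504.37

Regular pay: 40 × $18.61 = $744.40
Overtime pay: 6 × $18.61 × 2 = $223.32
Gross pay = $744.40 + $223.32 = $967.72
401(k): $967.72 × 0.04 = $38.71
457(b) deferral: $967.72 × 0.0472 = $45.68
Pre-tax total = $38.71 + $45.68 = $84.39
Taxable wages = $967.72 − $84.39 = $883.33
Federal tax withheld: $883.33 × 0.1545 = $136.47
Municipal income tax: $883.33 × 0.03 = $26.50
State tax withheld: $883.33 × 0.072 = $63.60
Social Security tax: $967.72 × 0.043 = $41.61
Parking deduction: $95.05
Health insurance premium: $15.73
Total deductions = $38.71 + $45.68 + $136.47 + $26.50 + $63.60 + $41.61 + $95.05 + $15.73 = $463.35
Net pay = $967.72 − $463.35 = $504.37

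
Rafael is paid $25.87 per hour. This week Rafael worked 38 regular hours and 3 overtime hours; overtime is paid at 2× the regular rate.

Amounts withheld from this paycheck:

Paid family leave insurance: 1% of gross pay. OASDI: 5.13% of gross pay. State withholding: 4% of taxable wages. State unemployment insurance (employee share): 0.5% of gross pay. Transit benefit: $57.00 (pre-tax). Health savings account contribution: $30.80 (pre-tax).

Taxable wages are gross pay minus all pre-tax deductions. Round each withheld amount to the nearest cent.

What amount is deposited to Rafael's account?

$933.00

Regular pay: 38 × $25.87 = $983.06
Overtime pay: 3 × $25.87 × 2 = $155.22
Gross pay = $983.06 + $155.22 = $1,138.28
Health savings account contribution: $30.80
Transit benefit: $57.00
Pre-tax total = $30.80 + $57.00 = $87.80
Taxable wages = $1,138.28 − $87.80 = $1,050.48
State withholding: $1,050.48 × 0.04 = $42.02
Paid family leave insurance: $1,138.28 × 0.01 = $11.38
OASDI: $1,138.28 × 0.0513 = $58.39
State unemployment insurance (employee share): $1,138.28 × 0.005 = $5.69
Total deductions = $30.80 + $57.00 + $42.02 + $11.38 + $58.39 + $5.69 = $205.28
Net pay = $1,138.28 − $205.28 = $933.00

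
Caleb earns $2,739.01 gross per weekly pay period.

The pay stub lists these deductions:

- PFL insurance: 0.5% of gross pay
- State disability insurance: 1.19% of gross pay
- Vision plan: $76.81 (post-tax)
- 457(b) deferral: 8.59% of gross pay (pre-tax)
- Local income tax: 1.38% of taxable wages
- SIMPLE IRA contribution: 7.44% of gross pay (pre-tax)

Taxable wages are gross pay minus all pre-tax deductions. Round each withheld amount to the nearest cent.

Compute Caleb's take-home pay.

$2,145.11

457(b) deferral: $2,739.01 × 0.0859 = $235.28
SIMPLE IRA contribution: $2,739.01 × 0.0744 = $203.78
Pre-tax total = $235.28 + $203.78 = $439.06
Taxable wages = $2,739.01 − $439.06 = $2,299.95
Local income tax: $2,299.95 × 0.0138 = $31.74
State disability insurance: $2,739.01 × 0.0119 = $32.59
PFL insurance: $2,739.01 × 0.005 = $13.70
Vision plan: $76.81
Total deductions = $235.28 + $203.78 + $31.74 + $32.59 + $13.70 + $76.81 = $593.90
Net pay = $2,739.01 − $593.90 = $2,145.11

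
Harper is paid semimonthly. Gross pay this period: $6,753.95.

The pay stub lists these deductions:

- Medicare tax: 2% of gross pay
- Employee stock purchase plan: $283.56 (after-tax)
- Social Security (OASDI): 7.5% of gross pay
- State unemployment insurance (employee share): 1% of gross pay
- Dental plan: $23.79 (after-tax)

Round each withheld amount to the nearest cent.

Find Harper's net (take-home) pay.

$5,737.43

State unemployment insurance (employee share): $6,753.95 × 0.01 = $67.54
Social Security (OASDI): $6,753.95 × 0.075 = $506.55
Medicare tax: $6,753.95 × 0.02 = $135.08
Dental plan: $23.79
Employee stock purchase plan: $283.56
Total deductions = $67.54 + $506.55 + $135.08 + $23.79 + $283.56 = $1,016.52
Net pay = $6,753.95 − $1,016.52 = $5,737.43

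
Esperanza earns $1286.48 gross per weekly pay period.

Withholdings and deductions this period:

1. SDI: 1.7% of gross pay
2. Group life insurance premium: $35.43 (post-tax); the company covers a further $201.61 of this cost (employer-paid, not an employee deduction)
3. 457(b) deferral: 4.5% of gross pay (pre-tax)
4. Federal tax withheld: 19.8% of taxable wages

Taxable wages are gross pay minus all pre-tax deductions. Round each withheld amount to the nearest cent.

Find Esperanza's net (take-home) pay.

457(b) deferral: $1286.48 × 0.045 = $57.89
Taxable wages = $1286.48 − $57.89 = $1228.59
Federal tax withheld: $1228.59 × 0.198 = $243.26
SDI: $1286.48 × 0.017 = $21.87
Group life insurance premium: $35.43
(Employer's $201.61 toward group life insurance premium is not withheld from the employee.)
Total deductions = $57.89 + $243.26 + $21.87 + $35.43 = $358.45
Net pay = $1286.48 − $358.45 = $928.03

$928.03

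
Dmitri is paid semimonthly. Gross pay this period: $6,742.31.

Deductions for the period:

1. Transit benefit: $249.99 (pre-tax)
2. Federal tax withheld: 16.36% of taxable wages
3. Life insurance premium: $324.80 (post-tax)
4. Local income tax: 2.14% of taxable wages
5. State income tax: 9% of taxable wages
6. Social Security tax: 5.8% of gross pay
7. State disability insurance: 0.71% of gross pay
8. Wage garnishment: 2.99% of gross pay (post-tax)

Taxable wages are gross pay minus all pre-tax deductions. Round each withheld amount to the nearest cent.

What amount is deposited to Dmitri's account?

$3,741.61

Transit benefit: $249.99
Taxable wages = $6,742.31 − $249.99 = $6,492.32
Local income tax: $6,492.32 × 0.0214 = $138.94
State income tax: $6,492.32 × 0.09 = $584.31
Federal tax withheld: $6,492.32 × 0.1636 = $1,062.14
Social Security tax: $6,742.31 × 0.058 = $391.05
State disability insurance: $6,742.31 × 0.0071 = $47.87
Life insurance premium: $324.80
Wage garnishment: $6,742.31 × 0.0299 = $201.60
Total deductions = $249.99 + $138.94 + $584.31 + $1,062.14 + $391.05 + $47.87 + $324.80 + $201.60 = $3,000.70
Net pay = $6,742.31 − $3,000.70 = $3,741.61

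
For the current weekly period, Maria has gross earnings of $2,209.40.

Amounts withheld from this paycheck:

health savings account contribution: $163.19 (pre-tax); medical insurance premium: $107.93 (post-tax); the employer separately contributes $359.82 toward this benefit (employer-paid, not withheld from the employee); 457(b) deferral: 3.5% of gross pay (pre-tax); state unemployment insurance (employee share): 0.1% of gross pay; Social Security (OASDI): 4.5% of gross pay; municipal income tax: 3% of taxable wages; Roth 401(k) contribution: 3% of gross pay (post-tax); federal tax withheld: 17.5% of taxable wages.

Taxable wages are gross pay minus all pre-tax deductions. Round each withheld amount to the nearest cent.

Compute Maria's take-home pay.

$1,289.42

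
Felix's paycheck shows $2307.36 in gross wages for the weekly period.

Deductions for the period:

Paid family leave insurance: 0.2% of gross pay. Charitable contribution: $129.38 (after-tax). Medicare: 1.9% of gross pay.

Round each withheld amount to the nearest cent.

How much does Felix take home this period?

$2129.53

Paid family leave insurance: $2307.36 × 0.002 = $4.61
Medicare: $2307.36 × 0.019 = $43.84
Charitable contribution: $129.38
Total deductions = $4.61 + $43.84 + $129.38 = $177.83
Net pay = $2307.36 − $177.83 = $2129.53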